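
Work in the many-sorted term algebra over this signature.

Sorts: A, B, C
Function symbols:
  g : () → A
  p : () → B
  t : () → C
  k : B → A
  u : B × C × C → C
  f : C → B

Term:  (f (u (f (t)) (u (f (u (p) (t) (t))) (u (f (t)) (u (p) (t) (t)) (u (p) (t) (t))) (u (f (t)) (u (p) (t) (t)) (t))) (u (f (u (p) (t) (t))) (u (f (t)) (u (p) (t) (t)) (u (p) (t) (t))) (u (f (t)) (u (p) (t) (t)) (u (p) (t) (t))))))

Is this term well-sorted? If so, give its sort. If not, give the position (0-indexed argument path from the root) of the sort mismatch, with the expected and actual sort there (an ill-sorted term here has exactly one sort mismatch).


well-sorted; sort = B

      (t) : C
    (f (t)) : B
          (p) : B
          (t) : C
          (t) : C
        (u (p) (t) (t)) : C
      (f (u (p) (t) (t))) : B
          (t) : C
        (f (t)) : B
          (p) : B
          (t) : C
          (t) : C
        (u (p) (t) (t)) : C
          (p) : B
          (t) : C
          (t) : C
        (u (p) (t) (t)) : C
      (u (f (t)) (u (p) (t) (t)) (u (p) (t) (t))) : C
          (t) : C
        (f (t)) : B
          (p) : B
          (t) : C
          (t) : C
        (u (p) (t) (t)) : C
        (t) : C
      (u (f (t)) (u (p) (t) (t)) (t)) : C
    (u (f (u (p) (t) (t))) (u (f (t)) (u (p) (t) (t)) (u (p) (t) (t))) (u (f (t)) (u (p) (t) (t)) (t))) : C
          (p) : B
          (t) : C
          (t) : C
        (u (p) (t) (t)) : C
      (f (u (p) (t) (t))) : B
          (t) : C
        (f (t)) : B
          (p) : B
          (t) : C
          (t) : C
        (u (p) (t) (t)) : C
          (p) : B
          (t) : C
          (t) : C
        (u (p) (t) (t)) : C
      (u (f (t)) (u (p) (t) (t)) (u (p) (t) (t))) : C
          (t) : C
        (f (t)) : B
          (p) : B
          (t) : C
          (t) : C
        (u (p) (t) (t)) : C
          (p) : B
          (t) : C
          (t) : C
        (u (p) (t) (t)) : C
      (u (f (t)) (u (p) (t) (t)) (u (p) (t) (t))) : C
    (u (f (u (p) (t) (t))) (u (f (t)) (u (p) (t) (t)) (u (p) (t) (t))) (u (f (t)) (u (p) (t) (t)) (u (p) (t) (t)))) : C
  (u (f (t)) (u (f (u (p) (t) (t))) (u (f (t)) (u (p) (t) (t)) (u (p) (t) (t))) (u (f (t)) (u (p) (t) (t)) (t))) (u (f (u (p) (t) (t))) (u (f (t)) (u (p) (t) (t)) (u (p) (t) (t))) (u (f (t)) (u (p) (t) (t)) (u (p) (t) (t))))) : C
(f (u (f (t)) (u (f (u (p) (t) (t))) (u (f (t)) (u (p) (t) (t)) (u (p) (t) (t))) (u (f (t)) (u (p) (t) (t)) (t))) (u (f (u (p) (t) (t))) (u (f (t)) (u (p) (t) (t)) (u (p) (t) (t))) (u (f (t)) (u (p) (t) (t)) (u (p) (t) (t)))))) : B


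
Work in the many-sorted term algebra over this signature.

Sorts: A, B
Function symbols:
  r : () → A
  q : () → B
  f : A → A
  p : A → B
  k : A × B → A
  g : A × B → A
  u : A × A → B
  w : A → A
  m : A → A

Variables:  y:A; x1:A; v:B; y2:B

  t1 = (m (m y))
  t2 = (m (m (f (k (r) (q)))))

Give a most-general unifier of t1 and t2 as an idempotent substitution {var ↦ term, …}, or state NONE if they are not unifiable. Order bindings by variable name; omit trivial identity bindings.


{y ↦ (f (k (r) (q)))}


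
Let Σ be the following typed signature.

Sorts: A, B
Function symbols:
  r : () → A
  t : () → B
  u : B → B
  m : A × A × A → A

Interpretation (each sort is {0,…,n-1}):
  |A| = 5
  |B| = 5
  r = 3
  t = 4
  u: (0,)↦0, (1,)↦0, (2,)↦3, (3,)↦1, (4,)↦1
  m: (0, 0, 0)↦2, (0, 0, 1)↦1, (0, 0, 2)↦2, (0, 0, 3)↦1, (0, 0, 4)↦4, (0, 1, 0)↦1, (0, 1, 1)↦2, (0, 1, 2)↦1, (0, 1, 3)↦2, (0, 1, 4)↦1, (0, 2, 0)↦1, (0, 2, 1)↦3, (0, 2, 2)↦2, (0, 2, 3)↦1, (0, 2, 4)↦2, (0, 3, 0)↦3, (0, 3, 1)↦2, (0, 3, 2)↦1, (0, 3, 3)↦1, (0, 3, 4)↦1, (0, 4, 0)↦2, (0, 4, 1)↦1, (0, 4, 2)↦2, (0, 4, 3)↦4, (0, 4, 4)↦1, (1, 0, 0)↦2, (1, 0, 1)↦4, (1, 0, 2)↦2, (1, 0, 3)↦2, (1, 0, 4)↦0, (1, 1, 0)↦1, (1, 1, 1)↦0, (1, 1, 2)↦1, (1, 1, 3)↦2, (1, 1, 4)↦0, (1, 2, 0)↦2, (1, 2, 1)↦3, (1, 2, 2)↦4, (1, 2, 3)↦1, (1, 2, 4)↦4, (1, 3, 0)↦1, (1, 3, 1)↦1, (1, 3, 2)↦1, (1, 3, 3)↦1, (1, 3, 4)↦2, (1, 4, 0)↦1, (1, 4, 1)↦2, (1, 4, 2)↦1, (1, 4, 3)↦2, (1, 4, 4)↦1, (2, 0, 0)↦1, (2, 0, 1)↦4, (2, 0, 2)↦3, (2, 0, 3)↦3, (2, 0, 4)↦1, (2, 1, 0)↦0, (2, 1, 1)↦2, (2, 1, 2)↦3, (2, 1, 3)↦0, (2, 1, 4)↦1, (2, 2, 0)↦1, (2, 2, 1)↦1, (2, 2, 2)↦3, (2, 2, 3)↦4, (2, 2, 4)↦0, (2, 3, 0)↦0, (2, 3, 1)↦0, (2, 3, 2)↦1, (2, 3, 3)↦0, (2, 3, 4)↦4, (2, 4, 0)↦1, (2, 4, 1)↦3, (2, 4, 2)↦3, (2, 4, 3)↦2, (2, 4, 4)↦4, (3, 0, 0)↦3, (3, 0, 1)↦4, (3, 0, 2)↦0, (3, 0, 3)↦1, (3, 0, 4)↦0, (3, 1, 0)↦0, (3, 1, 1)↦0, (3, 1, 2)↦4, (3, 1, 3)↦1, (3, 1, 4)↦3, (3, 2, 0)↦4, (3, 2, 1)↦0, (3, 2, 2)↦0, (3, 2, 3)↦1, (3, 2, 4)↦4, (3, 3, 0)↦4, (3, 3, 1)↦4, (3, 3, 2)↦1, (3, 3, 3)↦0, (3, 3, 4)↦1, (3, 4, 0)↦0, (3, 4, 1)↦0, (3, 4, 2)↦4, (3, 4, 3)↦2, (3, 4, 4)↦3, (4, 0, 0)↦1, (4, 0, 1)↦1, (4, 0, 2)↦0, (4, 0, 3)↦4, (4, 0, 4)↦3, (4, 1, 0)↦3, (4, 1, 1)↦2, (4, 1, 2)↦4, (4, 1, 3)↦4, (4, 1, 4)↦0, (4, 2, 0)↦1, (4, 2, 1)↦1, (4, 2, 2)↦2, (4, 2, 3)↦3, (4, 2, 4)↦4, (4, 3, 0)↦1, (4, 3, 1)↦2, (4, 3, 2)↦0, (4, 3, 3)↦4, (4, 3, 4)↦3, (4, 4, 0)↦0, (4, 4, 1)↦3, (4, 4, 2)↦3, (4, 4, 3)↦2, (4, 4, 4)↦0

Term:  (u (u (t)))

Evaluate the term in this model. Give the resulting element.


value = 0

  t = 4
  (u (t)) = u(4,) = 1
  (u (u (t))) = u(1,) = 0


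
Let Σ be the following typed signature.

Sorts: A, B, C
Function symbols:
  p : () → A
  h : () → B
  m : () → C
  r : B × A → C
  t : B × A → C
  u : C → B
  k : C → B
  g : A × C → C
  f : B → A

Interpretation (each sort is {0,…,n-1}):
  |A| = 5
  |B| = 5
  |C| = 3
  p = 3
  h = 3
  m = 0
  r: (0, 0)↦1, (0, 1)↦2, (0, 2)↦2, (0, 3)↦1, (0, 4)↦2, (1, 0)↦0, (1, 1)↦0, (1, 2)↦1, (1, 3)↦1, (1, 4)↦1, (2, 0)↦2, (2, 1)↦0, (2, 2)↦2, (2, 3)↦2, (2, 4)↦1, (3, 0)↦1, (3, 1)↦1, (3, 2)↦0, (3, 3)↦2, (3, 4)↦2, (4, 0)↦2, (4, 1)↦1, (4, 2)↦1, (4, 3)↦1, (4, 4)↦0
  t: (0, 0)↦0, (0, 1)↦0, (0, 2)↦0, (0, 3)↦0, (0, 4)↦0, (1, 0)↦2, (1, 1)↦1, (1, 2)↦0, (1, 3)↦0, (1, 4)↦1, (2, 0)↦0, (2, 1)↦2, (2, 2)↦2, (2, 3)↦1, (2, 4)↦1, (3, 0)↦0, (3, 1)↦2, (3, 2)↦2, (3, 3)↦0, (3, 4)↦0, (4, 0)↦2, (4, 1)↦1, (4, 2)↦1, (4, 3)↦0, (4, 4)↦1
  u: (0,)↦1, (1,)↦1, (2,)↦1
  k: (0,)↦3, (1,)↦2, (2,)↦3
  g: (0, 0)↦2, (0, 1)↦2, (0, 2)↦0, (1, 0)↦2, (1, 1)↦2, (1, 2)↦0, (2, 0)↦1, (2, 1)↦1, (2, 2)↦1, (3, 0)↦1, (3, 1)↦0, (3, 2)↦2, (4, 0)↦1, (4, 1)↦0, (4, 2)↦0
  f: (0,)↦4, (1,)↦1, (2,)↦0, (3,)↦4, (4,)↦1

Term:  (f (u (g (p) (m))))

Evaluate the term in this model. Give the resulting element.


  p = 3
  m = 0
  (g (p) (m)) = g(3, 0) = 1
  (u (g (p) (m))) = u(1,) = 1
  (f (u (g (p) (m)))) = f(1,) = 1

value = 1


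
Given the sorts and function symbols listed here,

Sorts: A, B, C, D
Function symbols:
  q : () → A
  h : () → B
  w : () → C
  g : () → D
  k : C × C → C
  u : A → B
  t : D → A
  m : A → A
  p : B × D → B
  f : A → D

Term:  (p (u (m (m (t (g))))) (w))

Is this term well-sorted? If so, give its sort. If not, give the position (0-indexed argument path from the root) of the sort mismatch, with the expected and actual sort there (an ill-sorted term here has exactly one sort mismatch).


ill-sorted at position [1]: expected D, got C

          (g) : D
        (t (g)) : A
      (m (t (g))) : A
    (m (m (t (g)))) : A
  (u (m (m (t (g))))) : B
  (w) : C
(p (u (m (m (t (g))))) (w)) : ✗ arg 1 at [1] has sort C, expected D


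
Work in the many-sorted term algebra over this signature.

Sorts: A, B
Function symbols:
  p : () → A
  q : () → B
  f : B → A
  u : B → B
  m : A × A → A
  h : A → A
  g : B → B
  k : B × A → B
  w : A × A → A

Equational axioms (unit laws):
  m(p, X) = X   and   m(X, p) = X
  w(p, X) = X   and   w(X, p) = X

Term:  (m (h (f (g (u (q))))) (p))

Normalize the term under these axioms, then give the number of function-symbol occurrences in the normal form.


size = 5

1. (m (h (f (g (u (q))))) (p))  →  (h (f (g (u (q)))))
normal form: (h (f (g (u (q)))))


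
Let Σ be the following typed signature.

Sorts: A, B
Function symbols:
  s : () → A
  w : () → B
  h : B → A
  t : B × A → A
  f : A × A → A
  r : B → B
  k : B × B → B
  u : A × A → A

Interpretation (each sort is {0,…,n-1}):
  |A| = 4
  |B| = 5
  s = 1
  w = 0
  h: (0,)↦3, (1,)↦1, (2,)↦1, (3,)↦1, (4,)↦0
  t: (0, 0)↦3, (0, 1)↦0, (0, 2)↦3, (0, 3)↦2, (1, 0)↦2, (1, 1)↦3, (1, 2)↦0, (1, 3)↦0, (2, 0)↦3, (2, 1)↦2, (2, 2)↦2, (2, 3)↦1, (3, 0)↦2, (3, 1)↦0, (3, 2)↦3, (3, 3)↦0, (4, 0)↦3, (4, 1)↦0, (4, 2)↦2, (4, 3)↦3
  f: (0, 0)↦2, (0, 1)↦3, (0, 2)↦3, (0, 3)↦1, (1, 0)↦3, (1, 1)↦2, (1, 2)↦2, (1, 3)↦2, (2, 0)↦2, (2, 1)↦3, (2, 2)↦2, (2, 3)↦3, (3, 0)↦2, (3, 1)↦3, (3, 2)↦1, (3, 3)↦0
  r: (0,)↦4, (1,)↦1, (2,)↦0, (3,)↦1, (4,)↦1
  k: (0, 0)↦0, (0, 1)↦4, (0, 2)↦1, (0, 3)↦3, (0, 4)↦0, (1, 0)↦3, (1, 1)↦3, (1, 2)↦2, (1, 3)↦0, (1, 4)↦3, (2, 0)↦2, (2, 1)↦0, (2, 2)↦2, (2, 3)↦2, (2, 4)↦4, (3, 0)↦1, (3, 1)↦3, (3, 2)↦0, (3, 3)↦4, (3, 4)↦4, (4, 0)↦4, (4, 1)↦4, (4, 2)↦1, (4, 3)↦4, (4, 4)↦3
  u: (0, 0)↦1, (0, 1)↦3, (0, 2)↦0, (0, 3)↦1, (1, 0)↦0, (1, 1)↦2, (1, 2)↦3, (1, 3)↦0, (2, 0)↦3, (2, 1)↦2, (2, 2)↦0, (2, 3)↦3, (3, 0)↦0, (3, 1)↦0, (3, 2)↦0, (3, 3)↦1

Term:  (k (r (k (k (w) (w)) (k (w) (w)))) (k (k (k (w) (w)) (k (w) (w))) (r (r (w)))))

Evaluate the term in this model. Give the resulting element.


value = 3

  w = 0
  w = 0
  (k (w) (w)) = k(0, 0) = 0
  w = 0
  w = 0
  (k (w) (w)) = k(0, 0) = 0
  (k (k (w) (w)) (k (w) (w))) = k(0, 0) = 0
  (r (k (k (w) (w)) (k (w) (w)))) = r(0,) = 4
  w = 0
  w = 0
  (k (w) (w)) = k(0, 0) = 0
  w = 0
  w = 0
  (k (w) (w)) = k(0, 0) = 0
  (k (k (w) (w)) (k (w) (w))) = k(0, 0) = 0
  w = 0
  (r (w)) = r(0,) = 4
  (r (r (w))) = r(4,) = 1
  (k (k (k (w) (w)) (k (w) (w))) (r (r (w)))) = k(0, 1) = 4
  (k (r (k (k (w) (w)) (k (w) (w)))) (k (k (k (w) (w)) (k (w) (w))) (r (r (w))))) = k(4, 4) = 3


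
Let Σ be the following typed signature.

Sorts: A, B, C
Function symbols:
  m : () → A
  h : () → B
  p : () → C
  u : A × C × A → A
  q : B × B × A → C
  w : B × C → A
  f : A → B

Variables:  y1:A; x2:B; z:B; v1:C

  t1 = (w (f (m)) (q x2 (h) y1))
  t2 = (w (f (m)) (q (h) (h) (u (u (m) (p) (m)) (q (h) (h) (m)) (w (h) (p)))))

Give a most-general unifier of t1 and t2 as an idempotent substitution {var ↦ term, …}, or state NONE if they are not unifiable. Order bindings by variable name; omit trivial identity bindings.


{x2 ↦ (h), y1 ↦ (u (u (m) (p) (m)) (q (h) (h) (m)) (w (h) (p)))}


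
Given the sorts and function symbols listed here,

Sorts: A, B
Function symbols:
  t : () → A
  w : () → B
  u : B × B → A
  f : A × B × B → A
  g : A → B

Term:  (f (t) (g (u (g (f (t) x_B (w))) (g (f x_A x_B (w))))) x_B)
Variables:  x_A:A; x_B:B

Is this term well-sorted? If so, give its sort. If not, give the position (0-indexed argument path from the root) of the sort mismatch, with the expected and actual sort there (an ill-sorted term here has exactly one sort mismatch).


  (t) : A
          (t) : A
          x_B : B
          (w) : B
        (f (t) x_B (w)) : A
      (g (f (t) x_B (w))) : B
          x_A : A
          x_B : B
          (w) : B
        (f x_A x_B (w)) : A
      (g (f x_A x_B (w))) : B
    (u (g (f (t) x_B (w))) (g (f x_A x_B (w)))) : A
  (g (u (g (f (t) x_B (w))) (g (f x_A x_B (w))))) : B
  x_B : B
(f (t) (g (u (g (f (t) x_B (w))) (g (f x_A x_B (w))))) x_B) : A

well-sorted; sort = A


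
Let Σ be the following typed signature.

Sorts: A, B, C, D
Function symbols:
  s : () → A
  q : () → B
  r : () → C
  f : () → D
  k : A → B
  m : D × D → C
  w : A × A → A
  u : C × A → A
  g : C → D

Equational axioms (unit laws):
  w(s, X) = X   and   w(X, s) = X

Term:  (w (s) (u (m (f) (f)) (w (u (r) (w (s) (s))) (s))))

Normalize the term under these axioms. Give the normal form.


1. (w (s) (u (m (f) (f)) (w (u (r) (w (s) (s))) (s))))  →  (u (m (f) (f)) (w (u (r) (w (s) (s))) (s)))
2. (u (m (f) (f)) (w (u (r) (w (s) (s))) (s)))  →  (u (m (f) (f)) (u (r) (w (s) (s))))
3. (u (m (f) (f)) (u (r) (w (s) (s))))  →  (u (m (f) (f)) (u (r) (s)))

normal form = (u (m (f) (f)) (u (r) (s)))


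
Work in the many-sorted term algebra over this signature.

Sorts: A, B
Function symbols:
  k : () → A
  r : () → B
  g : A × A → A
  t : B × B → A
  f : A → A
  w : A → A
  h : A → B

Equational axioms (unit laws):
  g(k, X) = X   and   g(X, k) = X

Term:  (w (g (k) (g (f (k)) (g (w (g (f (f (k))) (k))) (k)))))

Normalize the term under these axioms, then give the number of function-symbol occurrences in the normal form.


1. (w (g (k) (g (f (k)) (g (w (g (f (f (k))) (k))) (k)))))  →  (w (g (f (k)) (g (w (g (f (f (k))) (k))) (k))))
2. (w (g (f (k)) (g (w (g (f (f (k))) (k))) (k))))  →  (w (g (f (k)) (w (g (f (f (k))) (k)))))
3. (w (g (f (k)) (w (g (f (f (k))) (k)))))  →  (w (g (f (k)) (w (f (f (k))))))
normal form: (w (g (f (k)) (w (f (f (k))))))

size = 8


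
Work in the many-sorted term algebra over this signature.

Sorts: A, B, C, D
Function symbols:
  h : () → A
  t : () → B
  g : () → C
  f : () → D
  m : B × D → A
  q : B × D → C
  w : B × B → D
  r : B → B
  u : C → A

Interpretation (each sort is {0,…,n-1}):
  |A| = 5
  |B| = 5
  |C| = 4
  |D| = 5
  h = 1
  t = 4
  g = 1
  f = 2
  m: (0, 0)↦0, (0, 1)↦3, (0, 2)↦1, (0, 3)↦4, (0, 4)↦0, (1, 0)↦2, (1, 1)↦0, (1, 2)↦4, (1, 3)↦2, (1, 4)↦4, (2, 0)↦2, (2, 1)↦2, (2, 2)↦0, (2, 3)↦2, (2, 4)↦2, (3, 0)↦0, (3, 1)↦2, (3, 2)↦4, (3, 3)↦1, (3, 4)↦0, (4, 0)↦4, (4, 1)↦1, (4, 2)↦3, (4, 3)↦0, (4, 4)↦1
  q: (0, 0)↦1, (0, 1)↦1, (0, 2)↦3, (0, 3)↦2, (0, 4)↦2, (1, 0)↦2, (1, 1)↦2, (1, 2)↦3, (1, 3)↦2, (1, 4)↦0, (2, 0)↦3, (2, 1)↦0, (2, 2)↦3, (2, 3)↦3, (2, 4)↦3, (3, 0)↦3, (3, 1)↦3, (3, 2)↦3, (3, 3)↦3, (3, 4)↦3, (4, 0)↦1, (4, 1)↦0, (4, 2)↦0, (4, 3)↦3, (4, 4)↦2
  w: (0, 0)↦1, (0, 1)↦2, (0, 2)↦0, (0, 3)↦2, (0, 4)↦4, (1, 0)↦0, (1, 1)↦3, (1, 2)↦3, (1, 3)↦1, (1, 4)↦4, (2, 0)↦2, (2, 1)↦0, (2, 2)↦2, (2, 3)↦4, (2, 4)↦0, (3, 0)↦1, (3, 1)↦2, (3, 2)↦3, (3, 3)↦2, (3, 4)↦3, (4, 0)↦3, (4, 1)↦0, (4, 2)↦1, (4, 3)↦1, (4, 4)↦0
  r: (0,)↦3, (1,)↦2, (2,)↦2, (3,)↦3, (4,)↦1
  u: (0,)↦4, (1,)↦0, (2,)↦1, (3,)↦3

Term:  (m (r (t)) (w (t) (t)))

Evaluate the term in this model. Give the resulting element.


value = 2

  t = 4
  (r (t)) = r(4,) = 1
  t = 4
  t = 4
  (w (t) (t)) = w(4, 4) = 0
  (m (r (t)) (w (t) (t))) = m(1, 0) = 2


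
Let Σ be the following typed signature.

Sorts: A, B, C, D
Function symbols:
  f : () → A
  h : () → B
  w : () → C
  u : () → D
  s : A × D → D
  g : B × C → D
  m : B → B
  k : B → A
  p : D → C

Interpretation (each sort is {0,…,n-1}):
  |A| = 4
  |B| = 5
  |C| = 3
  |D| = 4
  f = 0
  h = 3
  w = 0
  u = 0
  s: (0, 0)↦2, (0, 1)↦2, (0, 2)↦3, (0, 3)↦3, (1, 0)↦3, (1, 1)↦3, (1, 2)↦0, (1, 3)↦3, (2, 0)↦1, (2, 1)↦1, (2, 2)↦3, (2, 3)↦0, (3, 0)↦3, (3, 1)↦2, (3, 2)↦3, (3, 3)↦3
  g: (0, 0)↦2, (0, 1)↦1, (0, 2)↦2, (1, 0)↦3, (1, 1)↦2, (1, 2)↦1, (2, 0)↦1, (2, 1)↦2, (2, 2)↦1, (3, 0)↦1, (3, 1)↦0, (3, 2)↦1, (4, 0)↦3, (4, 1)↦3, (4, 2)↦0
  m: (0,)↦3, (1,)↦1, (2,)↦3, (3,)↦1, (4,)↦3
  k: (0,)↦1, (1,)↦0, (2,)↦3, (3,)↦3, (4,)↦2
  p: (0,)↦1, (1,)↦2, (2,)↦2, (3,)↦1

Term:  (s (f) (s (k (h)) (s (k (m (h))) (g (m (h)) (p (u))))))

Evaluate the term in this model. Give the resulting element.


value = 3

  f = 0
  h = 3
  (k (h)) = k(3,) = 3
  h = 3
  (m (h)) = m(3,) = 1
  (k (m (h))) = k(1,) = 0
  h = 3
  (m (h)) = m(3,) = 1
  u = 0
  (p (u)) = p(0,) = 1
  (g (m (h)) (p (u))) = g(1, 1) = 2
  (s (k (m (h))) (g (m (h)) (p (u)))) = s(0, 2) = 3
  (s (k (h)) (s (k (m (h))) (g (m (h)) (p (u))))) = s(3, 3) = 3
  (s (f) (s (k (h)) (s (k (m (h))) (g (m (h)) (p (u)))))) = s(0, 3) = 3


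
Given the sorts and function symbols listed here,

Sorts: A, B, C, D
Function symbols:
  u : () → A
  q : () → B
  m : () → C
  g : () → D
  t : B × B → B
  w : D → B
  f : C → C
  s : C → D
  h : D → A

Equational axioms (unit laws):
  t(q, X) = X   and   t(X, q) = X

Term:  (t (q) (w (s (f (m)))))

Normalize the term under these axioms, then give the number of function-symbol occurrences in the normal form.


size = 4

1. (t (q) (w (s (f (m)))))  →  (w (s (f (m))))
normal form: (w (s (f (m))))


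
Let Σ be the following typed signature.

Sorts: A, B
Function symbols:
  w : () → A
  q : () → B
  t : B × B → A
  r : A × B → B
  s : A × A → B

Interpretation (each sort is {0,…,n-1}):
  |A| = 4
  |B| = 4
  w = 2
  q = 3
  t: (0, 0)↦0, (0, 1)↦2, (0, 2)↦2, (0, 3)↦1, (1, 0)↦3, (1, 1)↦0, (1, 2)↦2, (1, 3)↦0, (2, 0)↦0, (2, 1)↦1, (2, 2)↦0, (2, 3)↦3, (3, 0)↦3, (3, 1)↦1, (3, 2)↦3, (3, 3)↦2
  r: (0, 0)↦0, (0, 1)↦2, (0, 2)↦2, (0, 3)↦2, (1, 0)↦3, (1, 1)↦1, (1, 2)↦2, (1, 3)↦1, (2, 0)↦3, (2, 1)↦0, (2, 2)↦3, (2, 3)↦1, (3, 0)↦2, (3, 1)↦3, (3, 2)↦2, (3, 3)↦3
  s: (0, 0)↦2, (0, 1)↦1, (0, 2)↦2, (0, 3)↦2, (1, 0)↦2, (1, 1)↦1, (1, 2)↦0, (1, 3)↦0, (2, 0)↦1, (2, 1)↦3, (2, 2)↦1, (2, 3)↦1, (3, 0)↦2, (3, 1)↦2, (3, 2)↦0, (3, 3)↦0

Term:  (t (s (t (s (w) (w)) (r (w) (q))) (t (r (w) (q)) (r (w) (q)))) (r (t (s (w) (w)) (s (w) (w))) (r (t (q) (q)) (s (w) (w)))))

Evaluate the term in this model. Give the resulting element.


value = 0

  w = 2
  w = 2
  (s (w) (w)) = s(2, 2) = 1
  w = 2
  q = 3
  (r (w) (q)) = r(2, 3) = 1
  (t (s (w) (w)) (r (w) (q))) = t(1, 1) = 0
  w = 2
  q = 3
  (r (w) (q)) = r(2, 3) = 1
  w = 2
  q = 3
  (r (w) (q)) = r(2, 3) = 1
  (t (r (w) (q)) (r (w) (q))) = t(1, 1) = 0
  (s (t (s (w) (w)) (r (w) (q))) (t (r (w) (q)) (r (w) (q)))) = s(0, 0) = 2
  w = 2
  w = 2
  (s (w) (w)) = s(2, 2) = 1
  w = 2
  w = 2
  (s (w) (w)) = s(2, 2) = 1
  (t (s (w) (w)) (s (w) (w))) = t(1, 1) = 0
  q = 3
  q = 3
  (t (q) (q)) = t(3, 3) = 2
  w = 2
  w = 2
  (s (w) (w)) = s(2, 2) = 1
  (r (t (q) (q)) (s (w) (w))) = r(2, 1) = 0
  (r (t (s (w) (w)) (s (w) (w))) (r (t (q) (q)) (s (w) (w)))) = r(0, 0) = 0
  (t (s (t (s (w) (w)) (r (w) (q))) (t (r (w) (q)) (r (w) (q)))) (r (t (s (w) (w)) (s (w) (w))) (r (t (q) (q)) (s (w) (w))))) = t(2, 0) = 0


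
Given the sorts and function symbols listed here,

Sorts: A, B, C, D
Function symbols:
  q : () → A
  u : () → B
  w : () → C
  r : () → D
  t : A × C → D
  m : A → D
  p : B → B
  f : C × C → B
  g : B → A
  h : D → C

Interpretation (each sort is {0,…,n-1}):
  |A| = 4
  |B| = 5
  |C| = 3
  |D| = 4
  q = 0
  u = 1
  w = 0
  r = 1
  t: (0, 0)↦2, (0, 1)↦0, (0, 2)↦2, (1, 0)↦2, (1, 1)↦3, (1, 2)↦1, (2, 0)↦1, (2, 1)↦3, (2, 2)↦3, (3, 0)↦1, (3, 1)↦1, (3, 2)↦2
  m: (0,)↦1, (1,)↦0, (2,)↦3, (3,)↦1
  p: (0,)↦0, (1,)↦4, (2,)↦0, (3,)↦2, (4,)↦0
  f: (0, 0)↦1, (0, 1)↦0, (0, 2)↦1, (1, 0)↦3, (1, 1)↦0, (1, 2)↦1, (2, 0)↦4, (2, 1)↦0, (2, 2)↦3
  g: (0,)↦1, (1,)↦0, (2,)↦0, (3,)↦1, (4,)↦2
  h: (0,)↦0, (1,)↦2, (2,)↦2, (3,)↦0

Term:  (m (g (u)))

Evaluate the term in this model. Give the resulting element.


  u = 1
  (g (u)) = g(1,) = 0
  (m (g (u))) = m(0,) = 1

value = 1


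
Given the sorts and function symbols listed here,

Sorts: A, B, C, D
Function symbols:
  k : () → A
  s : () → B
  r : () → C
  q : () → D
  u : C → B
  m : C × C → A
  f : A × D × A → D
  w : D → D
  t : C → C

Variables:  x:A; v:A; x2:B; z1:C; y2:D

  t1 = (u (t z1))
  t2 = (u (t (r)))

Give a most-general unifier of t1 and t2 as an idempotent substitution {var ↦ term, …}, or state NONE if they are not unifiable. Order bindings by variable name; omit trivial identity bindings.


{z1 ↦ (r)}


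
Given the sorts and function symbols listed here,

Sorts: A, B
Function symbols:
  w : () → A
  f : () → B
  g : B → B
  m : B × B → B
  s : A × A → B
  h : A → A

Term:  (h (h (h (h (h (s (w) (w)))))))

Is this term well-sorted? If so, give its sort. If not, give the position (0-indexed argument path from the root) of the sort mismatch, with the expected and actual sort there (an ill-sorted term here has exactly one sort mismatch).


ill-sorted at position [0, 0, 0, 0, 0]: expected A, got B

            (w) : A
            (w) : A
          (s (w) (w)) : B
        (h (s (w) (w))) : ✗ arg 0 at [0, 0, 0, 0, 0] has sort B, expected A


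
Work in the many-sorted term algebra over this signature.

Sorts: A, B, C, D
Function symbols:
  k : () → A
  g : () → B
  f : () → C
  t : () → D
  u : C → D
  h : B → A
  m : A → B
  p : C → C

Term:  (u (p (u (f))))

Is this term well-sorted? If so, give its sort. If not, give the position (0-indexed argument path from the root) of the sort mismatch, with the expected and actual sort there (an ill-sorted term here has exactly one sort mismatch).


      (f) : C
    (u (f)) : D
  (p (u (f))) : ✗ arg 0 at [0, 0] has sort D, expected C

ill-sorted at position [0, 0]: expected C, got D


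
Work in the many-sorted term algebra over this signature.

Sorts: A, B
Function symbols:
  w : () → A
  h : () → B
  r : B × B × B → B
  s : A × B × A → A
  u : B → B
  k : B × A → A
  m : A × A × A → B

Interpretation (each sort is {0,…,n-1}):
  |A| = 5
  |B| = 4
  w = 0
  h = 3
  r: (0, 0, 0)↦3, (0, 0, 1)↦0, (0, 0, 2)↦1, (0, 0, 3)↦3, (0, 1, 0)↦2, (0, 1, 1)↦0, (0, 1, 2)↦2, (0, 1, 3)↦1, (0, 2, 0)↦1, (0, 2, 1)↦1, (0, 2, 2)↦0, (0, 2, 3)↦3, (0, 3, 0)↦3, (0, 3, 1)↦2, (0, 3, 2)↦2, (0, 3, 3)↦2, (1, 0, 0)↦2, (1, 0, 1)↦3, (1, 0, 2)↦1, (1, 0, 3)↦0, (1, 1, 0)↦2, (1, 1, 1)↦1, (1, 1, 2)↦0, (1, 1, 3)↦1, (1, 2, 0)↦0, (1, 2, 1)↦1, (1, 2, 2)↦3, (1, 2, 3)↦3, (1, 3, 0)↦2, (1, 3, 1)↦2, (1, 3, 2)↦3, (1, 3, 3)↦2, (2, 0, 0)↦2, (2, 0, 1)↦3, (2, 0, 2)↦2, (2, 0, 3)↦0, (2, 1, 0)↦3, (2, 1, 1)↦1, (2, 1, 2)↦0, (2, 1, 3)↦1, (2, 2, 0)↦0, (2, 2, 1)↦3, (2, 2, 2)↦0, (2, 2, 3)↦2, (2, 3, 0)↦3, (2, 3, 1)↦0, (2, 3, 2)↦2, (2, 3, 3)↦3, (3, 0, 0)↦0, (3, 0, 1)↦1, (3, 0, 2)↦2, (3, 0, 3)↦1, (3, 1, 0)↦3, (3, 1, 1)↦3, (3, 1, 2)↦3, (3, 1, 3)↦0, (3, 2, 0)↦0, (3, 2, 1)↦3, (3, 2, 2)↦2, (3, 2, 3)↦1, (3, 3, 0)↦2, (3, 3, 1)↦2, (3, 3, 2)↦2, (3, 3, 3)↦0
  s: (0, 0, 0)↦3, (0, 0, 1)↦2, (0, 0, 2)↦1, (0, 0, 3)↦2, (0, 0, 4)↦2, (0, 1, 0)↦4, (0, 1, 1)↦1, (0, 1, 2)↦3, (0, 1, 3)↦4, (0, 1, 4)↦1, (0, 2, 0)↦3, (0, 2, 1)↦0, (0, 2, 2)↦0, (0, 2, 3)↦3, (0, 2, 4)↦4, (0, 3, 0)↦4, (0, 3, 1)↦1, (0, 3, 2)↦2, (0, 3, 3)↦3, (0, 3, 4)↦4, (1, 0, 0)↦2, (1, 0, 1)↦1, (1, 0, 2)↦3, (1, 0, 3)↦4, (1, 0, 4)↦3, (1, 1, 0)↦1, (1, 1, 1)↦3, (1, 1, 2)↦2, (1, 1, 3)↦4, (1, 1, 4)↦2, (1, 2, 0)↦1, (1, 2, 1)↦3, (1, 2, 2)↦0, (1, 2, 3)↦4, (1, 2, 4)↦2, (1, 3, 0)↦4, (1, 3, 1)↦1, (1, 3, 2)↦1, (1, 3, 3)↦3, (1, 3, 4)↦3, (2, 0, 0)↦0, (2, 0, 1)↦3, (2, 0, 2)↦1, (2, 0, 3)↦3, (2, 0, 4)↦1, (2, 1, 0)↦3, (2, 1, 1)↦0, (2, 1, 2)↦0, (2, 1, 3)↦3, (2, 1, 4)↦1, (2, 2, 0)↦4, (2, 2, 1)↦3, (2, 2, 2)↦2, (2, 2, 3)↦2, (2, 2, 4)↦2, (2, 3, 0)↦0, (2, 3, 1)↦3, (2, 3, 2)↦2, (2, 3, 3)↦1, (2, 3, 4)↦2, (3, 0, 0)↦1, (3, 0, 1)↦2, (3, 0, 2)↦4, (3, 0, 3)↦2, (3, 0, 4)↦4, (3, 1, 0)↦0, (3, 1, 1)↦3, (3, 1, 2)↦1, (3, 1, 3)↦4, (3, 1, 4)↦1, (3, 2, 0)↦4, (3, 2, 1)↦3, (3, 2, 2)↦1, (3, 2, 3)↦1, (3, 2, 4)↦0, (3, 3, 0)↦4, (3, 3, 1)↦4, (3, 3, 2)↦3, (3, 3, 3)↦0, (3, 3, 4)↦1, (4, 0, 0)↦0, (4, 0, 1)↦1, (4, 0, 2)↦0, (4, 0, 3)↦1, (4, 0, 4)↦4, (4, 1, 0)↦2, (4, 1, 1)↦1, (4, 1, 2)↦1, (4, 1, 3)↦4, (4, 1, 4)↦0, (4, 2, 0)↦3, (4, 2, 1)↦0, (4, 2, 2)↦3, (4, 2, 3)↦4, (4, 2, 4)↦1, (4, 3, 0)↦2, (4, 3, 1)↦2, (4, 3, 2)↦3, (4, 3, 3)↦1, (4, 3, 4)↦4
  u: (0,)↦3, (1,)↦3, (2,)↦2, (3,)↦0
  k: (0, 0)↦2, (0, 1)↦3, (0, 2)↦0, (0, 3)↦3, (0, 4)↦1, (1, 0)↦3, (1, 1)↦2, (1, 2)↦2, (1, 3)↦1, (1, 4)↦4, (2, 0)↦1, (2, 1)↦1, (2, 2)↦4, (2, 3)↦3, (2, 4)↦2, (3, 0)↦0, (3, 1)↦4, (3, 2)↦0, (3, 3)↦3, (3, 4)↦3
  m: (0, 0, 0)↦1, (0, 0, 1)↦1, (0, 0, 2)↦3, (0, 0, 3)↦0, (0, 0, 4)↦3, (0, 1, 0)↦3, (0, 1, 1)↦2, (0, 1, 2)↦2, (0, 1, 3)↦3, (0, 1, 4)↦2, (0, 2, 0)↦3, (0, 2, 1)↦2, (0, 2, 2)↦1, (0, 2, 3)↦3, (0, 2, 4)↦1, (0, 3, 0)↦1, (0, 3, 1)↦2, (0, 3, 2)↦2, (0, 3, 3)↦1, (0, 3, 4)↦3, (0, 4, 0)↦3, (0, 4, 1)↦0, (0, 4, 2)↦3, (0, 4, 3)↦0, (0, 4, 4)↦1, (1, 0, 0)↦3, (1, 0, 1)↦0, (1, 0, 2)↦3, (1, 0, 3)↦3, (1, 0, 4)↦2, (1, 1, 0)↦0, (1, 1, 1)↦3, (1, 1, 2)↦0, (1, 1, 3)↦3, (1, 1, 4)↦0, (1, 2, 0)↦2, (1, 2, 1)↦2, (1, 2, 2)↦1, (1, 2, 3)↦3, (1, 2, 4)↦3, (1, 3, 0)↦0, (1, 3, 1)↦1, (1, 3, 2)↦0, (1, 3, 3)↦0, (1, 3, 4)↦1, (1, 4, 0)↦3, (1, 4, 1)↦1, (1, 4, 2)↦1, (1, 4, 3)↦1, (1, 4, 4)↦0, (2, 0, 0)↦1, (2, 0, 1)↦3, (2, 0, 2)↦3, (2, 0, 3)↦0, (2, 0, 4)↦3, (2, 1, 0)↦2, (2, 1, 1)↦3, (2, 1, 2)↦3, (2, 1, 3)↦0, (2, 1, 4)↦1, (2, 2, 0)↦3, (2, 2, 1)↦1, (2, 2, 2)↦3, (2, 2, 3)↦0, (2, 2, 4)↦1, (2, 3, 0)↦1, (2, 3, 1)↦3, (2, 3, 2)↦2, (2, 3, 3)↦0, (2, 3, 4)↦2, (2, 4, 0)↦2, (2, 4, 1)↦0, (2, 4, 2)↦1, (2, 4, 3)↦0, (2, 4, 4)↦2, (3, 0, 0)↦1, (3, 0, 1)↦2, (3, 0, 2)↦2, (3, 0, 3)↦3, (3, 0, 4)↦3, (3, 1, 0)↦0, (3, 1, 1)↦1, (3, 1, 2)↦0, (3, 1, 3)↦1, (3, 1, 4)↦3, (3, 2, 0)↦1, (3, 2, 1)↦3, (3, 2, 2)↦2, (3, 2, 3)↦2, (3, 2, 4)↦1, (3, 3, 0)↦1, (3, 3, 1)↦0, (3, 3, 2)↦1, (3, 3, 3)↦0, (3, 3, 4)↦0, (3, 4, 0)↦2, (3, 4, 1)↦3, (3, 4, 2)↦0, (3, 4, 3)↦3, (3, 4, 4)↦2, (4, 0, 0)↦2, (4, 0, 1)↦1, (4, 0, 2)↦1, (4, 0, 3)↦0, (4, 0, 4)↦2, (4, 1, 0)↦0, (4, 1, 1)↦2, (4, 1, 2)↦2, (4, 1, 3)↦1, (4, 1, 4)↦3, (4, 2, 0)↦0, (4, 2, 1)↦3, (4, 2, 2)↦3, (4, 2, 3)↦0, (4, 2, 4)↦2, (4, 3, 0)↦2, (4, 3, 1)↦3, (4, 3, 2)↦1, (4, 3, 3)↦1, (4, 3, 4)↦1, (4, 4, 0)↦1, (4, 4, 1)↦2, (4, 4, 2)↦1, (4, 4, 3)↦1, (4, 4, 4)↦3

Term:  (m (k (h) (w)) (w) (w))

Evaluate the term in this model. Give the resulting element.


value = 1

  h = 3
  w = 0
  (k (h) (w)) = k(3, 0) = 0
  w = 0
  w = 0
  (m (k (h) (w)) (w) (w)) = m(0, 0, 0) = 1


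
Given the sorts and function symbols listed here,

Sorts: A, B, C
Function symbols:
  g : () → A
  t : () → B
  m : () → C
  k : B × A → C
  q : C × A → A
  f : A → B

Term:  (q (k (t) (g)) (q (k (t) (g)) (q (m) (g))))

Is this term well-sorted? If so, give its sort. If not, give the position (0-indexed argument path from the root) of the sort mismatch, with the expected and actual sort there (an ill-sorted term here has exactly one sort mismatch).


well-sorted; sort = A

    (t) : B
    (g) : A
  (k (t) (g)) : C
      (t) : B
      (g) : A
    (k (t) (g)) : C
      (m) : C
      (g) : A
    (q (m) (g)) : A
  (q (k (t) (g)) (q (m) (g))) : A
(q (k (t) (g)) (q (k (t) (g)) (q (m) (g)))) : A


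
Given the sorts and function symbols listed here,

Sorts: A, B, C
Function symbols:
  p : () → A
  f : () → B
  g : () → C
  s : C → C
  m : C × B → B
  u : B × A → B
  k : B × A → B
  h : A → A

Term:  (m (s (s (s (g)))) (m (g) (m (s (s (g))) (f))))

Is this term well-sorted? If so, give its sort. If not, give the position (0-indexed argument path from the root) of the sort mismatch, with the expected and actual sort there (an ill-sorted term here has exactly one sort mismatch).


well-sorted; sort = B

        (g) : C
      (s (g)) : C
    (s (s (g))) : C
  (s (s (s (g)))) : C
    (g) : C
          (g) : C
        (s (g)) : C
      (s (s (g))) : C
      (f) : B
    (m (s (s (g))) (f)) : B
  (m (g) (m (s (s (g))) (f))) : B
(m (s (s (s (g)))) (m (g) (m (s (s (g))) (f)))) : B


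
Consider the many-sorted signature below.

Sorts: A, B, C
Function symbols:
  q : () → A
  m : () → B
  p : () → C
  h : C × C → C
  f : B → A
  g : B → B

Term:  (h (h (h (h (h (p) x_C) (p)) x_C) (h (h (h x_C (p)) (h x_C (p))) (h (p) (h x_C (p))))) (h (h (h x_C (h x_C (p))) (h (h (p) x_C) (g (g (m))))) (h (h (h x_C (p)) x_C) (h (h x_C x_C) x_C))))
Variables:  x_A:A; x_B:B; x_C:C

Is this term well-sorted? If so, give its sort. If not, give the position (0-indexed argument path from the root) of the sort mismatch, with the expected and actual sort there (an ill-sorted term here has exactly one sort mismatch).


ill-sorted at position [1, 0, 1, 1]: expected C, got B

          (p) : C
          x_C : C
        (h (p) x_C) : C
        (p) : C
      (h (h (p) x_C) (p)) : C
      x_C : C
    (h (h (h (p) x_C) (p)) x_C) : C
          x_C : C
          (p) : C
        (h x_C (p)) : C
          x_C : C
          (p) : C
        (h x_C (p)) : C
      (h (h x_C (p)) (h x_C (p))) : C
        (p) : C
          x_C : C
          (p) : C
        (h x_C (p)) : C
      (h (p) (h x_C (p))) : C
    (h (h (h x_C (p)) (h x_C (p))) (h (p) (h x_C (p)))) : C
  (h (h (h (h (p) x_C) (p)) x_C) (h (h (h x_C (p)) (h x_C (p))) (h (p) (h x_C (p))))) : C
        x_C : C
          x_C : C
          (p) : C
        (h x_C (p)) : C
      (h x_C (h x_C (p))) : C
          (p) : C
          x_C : C
        (h (p) x_C) : C
            (m) : B
          (g (m)) : B
        (g (g (m))) : B
      (h (h (p) x_C) (g (g (m)))) : ✗ arg 1 at [1, 0, 1, 1] has sort B, expected C
          x_C : C
          (p) : C
        (h x_C (p)) : C
        x_C : C
      (h (h x_C (p)) x_C) : C
          x_C : C
          x_C : C
        (h x_C x_C) : C
        x_C : C
      (h (h x_C x_C) x_C) : C
    (h (h (h x_C (p)) x_C) (h (h x_C x_C) x_C)) : C


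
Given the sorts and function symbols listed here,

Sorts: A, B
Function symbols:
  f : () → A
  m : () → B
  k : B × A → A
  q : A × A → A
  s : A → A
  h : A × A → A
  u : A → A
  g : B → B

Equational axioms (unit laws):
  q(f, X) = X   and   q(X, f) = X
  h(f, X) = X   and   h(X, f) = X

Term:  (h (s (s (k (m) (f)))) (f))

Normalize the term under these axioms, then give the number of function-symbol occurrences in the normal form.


size = 5

1. (h (s (s (k (m) (f)))) (f))  →  (s (s (k (m) (f))))
normal form: (s (s (k (m) (f))))


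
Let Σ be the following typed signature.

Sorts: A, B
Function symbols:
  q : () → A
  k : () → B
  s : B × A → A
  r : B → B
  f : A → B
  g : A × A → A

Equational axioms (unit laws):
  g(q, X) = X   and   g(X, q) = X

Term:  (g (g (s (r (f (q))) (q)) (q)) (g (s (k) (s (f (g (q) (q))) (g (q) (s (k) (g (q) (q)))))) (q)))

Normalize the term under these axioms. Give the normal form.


normal form = (g (s (r (f (q))) (q)) (s (k) (s (f (q)) (s (k) (q)))))

1. (g (g (s (r (f (q))) (q)) (q)) (g (s (k) (s (f (g (q) (q))) (g (q) (s (k) (g (q) (q)))))) (q)))  →  (g (s (r (f (q))) (q)) (g (s (k) (s (f (g (q) (q))) (g (q) (s (k) (g (q) (q)))))) (q)))
2. (g (s (r (f (q))) (q)) (g (s (k) (s (f (g (q) (q))) (g (q) (s (k) (g (q) (q)))))) (q)))  →  (g (s (r (f (q))) (q)) (s (k) (s (f (g (q) (q))) (g (q) (s (k) (g (q) (q)))))))
3. (g (s (r (f (q))) (q)) (s (k) (s (f (g (q) (q))) (g (q) (s (k) (g (q) (q)))))))  →  (g (s (r (f (q))) (q)) (s (k) (s (f (q)) (g (q) (s (k) (g (q) (q)))))))
4. (g (s (r (f (q))) (q)) (s (k) (s (f (q)) (g (q) (s (k) (g (q) (q)))))))  →  (g (s (r (f (q))) (q)) (s (k) (s (f (q)) (s (k) (g (q) (q))))))
5. (g (s (r (f (q))) (q)) (s (k) (s (f (q)) (s (k) (g (q) (q))))))  →  (g (s (r (f (q))) (q)) (s (k) (s (f (q)) (s (k) (q)))))


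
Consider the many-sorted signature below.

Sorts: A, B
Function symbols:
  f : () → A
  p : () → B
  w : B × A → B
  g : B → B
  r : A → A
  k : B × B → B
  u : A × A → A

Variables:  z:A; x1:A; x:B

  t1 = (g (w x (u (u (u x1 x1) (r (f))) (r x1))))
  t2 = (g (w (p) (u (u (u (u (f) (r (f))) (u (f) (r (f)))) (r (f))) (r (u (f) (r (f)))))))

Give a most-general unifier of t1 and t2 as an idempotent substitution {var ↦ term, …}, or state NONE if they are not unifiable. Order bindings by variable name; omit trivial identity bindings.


{x ↦ (p), x1 ↦ (u (f) (r (f)))}


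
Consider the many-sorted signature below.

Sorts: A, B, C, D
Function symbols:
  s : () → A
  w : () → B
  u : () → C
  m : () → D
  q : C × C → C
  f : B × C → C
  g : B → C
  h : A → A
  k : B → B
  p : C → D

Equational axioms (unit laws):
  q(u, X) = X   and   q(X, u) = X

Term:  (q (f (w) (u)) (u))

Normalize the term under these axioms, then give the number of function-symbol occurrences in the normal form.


size = 3

1. (q (f (w) (u)) (u))  →  (f (w) (u))
normal form: (f (w) (u))


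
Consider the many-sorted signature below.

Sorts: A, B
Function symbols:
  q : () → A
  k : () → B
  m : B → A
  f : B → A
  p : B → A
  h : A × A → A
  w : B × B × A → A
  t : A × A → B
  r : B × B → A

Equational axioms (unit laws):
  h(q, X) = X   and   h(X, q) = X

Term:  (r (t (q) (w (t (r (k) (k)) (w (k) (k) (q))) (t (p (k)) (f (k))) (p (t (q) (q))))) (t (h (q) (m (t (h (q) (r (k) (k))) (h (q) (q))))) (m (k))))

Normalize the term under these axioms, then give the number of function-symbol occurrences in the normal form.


size = 30

1. (r (t (q) (w (t (r (k) (k)) (w (k) (k) (q))) (t (p (k)) (f (k))) (p (t (q) (q))))) (t (h (q) (m (t (h (q) (r (k) (k))) (h (q) (q))))) (m (k))))  →  (r (t (q) (w (t (r (k) (k)) (w (k) (k) (q))) (t (p (k)) (f (k))) (p (t (q) (q))))) (t (m (t (h (q) (r (k) (k))) (h (q) (q)))) (m (k))))
2. (r (t (q) (w (t (r (k) (k)) (w (k) (k) (q))) (t (p (k)) (f (k))) (p (t (q) (q))))) (t (m (t (h (q) (r (k) (k))) (h (q) (q)))) (m (k))))  →  (r (t (q) (w (t (r (k) (k)) (w (k) (k) (q))) (t (p (k)) (f (k))) (p (t (q) (q))))) (t (m (t (r (k) (k)) (h (q) (q)))) (m (k))))
3. (r (t (q) (w (t (r (k) (k)) (w (k) (k) (q))) (t (p (k)) (f (k))) (p (t (q) (q))))) (t (m (t (r (k) (k)) (h (q) (q)))) (m (k))))  →  (r (t (q) (w (t (r (k) (k)) (w (k) (k) (q))) (t (p (k)) (f (k))) (p (t (q) (q))))) (t (m (t (r (k) (k)) (q))) (m (k))))
normal form: (r (t (q) (w (t (r (k) (k)) (w (k) (k) (q))) (t (p (k)) (f (k))) (p (t (q) (q))))) (t (m (t (r (k) (k)) (q))) (m (k))))


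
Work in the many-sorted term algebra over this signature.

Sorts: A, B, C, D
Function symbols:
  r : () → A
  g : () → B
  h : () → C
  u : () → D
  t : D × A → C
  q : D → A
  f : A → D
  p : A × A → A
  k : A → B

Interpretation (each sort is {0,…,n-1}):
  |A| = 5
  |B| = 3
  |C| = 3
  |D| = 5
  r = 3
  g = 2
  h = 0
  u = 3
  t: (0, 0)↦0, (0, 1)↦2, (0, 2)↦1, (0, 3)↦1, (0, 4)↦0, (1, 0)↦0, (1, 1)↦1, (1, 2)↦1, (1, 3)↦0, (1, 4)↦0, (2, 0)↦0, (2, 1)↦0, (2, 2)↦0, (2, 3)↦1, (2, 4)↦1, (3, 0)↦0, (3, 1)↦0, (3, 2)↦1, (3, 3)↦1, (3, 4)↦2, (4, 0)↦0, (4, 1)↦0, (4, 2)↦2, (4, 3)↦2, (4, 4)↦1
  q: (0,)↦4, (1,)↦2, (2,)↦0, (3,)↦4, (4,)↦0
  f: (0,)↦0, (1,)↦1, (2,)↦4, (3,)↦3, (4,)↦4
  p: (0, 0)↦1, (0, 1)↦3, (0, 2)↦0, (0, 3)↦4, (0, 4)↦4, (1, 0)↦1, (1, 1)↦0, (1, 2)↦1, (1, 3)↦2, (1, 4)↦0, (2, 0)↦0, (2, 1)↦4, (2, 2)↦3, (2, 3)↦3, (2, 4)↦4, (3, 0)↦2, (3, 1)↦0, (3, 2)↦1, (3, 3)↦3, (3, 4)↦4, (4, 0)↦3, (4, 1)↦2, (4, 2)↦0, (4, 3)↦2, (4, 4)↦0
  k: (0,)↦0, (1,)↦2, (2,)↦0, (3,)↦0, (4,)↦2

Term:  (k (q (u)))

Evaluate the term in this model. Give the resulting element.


  u = 3
  (q (u)) = q(3,) = 4
  (k (q (u))) = k(4,) = 2

value = 2


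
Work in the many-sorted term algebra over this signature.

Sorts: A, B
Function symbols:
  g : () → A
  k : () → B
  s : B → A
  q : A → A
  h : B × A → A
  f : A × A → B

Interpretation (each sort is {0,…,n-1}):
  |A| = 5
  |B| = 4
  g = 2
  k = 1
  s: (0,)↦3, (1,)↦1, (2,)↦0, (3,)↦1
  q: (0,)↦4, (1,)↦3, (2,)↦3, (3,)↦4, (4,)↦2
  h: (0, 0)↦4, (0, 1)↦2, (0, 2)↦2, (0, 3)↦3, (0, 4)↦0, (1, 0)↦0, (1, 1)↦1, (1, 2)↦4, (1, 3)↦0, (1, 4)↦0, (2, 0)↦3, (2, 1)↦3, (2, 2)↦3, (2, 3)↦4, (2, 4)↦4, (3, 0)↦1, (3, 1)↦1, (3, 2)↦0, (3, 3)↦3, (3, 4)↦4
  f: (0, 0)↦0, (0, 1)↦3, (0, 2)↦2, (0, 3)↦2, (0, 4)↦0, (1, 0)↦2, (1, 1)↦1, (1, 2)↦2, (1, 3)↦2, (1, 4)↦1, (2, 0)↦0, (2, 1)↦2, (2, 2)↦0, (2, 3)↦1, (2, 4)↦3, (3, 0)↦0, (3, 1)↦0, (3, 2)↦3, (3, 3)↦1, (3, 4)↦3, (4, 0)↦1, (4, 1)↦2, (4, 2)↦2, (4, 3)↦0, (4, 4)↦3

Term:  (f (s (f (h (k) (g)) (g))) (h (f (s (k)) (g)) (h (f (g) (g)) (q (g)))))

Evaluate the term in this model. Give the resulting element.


  k = 1
  g = 2
  (h (k) (g)) = h(1, 2) = 4
  g = 2
  (f (h (k) (g)) (g)) = f(4, 2) = 2
  (s (f (h (k) (g)) (g))) = s(2,) = 0
  k = 1
  (s (k)) = s(1,) = 1
  g = 2
  (f (s (k)) (g)) = f(1, 2) = 2
  g = 2
  g = 2
  (f (g) (g)) = f(2, 2) = 0
  g = 2
  (q (g)) = q(2,) = 3
  (h (f (g) (g)) (q (g))) = h(0, 3) = 3
  (h (f (s (k)) (g)) (h (f (g) (g)) (q (g)))) = h(2, 3) = 4
  (f (s (f (h (k) (g)) (g))) (h (f (s (k)) (g)) (h (f (g) (g)) (q (g))))) = f(0, 4) = 0

value = 0


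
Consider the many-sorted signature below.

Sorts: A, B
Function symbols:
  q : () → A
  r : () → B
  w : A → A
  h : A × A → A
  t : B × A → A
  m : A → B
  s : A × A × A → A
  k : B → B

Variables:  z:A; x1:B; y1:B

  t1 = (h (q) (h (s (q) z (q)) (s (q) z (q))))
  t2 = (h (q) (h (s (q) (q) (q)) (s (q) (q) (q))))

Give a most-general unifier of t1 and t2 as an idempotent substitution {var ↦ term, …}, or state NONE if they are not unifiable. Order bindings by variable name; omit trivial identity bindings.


{z ↦ (q)}


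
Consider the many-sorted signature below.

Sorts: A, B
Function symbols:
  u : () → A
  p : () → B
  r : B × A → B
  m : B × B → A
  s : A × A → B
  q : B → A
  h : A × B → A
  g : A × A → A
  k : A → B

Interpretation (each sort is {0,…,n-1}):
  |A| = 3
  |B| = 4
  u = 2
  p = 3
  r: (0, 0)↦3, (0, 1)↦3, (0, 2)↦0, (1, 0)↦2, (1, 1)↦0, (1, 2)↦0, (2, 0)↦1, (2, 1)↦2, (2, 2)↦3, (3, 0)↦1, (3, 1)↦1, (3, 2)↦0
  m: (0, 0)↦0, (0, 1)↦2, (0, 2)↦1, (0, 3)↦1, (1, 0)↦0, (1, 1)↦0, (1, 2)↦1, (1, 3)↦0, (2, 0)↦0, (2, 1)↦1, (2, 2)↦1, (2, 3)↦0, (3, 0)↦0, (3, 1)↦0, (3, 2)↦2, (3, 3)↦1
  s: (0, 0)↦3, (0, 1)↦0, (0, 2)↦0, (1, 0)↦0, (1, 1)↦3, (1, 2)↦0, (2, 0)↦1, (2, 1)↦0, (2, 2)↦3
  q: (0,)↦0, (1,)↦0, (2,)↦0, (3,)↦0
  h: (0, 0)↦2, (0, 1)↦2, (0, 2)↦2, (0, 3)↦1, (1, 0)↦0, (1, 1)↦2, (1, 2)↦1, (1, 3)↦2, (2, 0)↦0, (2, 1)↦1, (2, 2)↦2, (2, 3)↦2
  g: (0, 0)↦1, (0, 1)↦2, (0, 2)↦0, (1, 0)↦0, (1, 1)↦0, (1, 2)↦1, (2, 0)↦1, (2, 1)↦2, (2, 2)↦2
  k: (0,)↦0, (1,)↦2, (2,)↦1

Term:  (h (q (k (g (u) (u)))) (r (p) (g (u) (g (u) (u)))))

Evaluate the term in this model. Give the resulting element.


  u = 2
  u = 2
  (g (u) (u)) = g(2, 2) = 2
  (k (g (u) (u))) = k(2,) = 1
  (q (k (g (u) (u)))) = q(1,) = 0
  p = 3
  u = 2
  u = 2
  u = 2
  (g (u) (u)) = g(2, 2) = 2
  (g (u) (g (u) (u))) = g(2, 2) = 2
  (r (p) (g (u) (g (u) (u)))) = r(3, 2) = 0
  (h (q (k (g (u) (u)))) (r (p) (g (u) (g (u) (u))))) = h(0, 0) = 2

value = 2


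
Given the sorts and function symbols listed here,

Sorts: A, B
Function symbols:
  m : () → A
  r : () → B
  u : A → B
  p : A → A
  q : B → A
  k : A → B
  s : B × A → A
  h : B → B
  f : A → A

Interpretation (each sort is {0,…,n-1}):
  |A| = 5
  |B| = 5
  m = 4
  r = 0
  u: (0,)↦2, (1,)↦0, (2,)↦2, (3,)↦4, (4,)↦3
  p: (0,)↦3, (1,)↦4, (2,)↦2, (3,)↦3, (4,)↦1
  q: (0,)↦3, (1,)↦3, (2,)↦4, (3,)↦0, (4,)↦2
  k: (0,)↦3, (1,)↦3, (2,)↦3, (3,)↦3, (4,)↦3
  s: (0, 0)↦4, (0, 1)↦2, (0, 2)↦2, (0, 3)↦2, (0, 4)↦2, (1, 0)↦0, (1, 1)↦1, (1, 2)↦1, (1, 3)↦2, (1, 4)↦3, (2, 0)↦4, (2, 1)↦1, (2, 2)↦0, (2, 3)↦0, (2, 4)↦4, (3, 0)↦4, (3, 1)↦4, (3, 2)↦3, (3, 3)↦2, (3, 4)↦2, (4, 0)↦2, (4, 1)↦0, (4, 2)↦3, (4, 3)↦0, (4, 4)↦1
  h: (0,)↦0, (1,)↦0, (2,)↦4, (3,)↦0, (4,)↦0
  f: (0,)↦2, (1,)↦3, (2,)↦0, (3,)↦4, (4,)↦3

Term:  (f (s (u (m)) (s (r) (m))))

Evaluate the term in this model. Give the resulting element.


  m = 4
  (u (m)) = u(4,) = 3
  r = 0
  m = 4
  (s (r) (m)) = s(0, 4) = 2
  (s (u (m)) (s (r) (m))) = s(3, 2) = 3
  (f (s (u (m)) (s (r) (m)))) = f(3,) = 4

value = 4
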